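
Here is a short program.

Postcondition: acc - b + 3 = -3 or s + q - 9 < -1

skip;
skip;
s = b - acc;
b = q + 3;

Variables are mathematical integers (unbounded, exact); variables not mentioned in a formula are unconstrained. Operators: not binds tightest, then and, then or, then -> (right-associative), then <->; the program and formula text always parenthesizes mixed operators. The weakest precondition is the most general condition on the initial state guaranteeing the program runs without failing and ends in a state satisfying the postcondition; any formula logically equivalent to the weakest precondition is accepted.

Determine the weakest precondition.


Working backward. After the program, the postcondition acc - b + 3 = -3 or s + q - 9 < -1 must hold; in canonical form it is acc = b - 6 or q + s < 8.
Before b := q + 3: acc = q - 3 or q + s < 8
Before s := b - acc: acc = q - 3 or b + q < acc + 8
Before skip: acc = q - 3 or b + q < acc + 8
Before skip: acc = q - 3 or b + q < acc + 8
Answer: WP = acc = q - 3 or b + q < acc + 8


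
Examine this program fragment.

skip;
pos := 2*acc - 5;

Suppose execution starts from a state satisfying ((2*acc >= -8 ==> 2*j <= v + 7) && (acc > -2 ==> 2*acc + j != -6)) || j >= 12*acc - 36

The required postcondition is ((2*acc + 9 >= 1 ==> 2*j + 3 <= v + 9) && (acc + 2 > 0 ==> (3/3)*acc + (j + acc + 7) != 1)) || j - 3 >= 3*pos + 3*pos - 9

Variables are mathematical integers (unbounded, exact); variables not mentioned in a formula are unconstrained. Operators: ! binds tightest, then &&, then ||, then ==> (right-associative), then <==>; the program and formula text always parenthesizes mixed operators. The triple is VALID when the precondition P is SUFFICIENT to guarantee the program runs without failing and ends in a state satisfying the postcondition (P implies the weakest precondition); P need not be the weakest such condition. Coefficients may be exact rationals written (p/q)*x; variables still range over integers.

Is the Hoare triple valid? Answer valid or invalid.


Working backward. After the program, the postcondition ((2*acc + 9 >= 1 ==> 2*j + 3 <= v + 9) && (acc + 2 > 0 ==> (3/3)*acc + (j + acc + 7) != 1)) || j - 3 >= 3*pos + 3*pos - 9 must hold; in canonical form it is ((2*acc >= -8 ==> 2*j <= v + 6) && (acc > -2 ==> 2*acc + j != -6)) || j >= 6*pos - 6.
Before pos := 2*acc - 5: ((2*acc >= -8 ==> 2*j <= v + 6) && (acc > -2 ==> 2*acc + j != -6)) || j >= 12*acc - 36
Before skip: ((2*acc >= -8 ==> 2*j <= v + 6) && (acc > -2 ==> 2*acc + j != -6)) || j >= 12*acc - 36
The weakest precondition is ((2*acc >= -8 ==> 2*j <= v + 6) && (acc > -2 ==> 2*acc + j != -6)) || j >= 12*acc - 36.
Check whether ((2*acc >= -8 ==> 2*j <= v + 7) && (acc > -2 ==> 2*acc + j != -6)) || j >= 12*acc - 36 implies it.
Countermodel: at the initial state acc = 3, j = -1, v = -9, the precondition holds but the weakest precondition fails.
Answer: invalid


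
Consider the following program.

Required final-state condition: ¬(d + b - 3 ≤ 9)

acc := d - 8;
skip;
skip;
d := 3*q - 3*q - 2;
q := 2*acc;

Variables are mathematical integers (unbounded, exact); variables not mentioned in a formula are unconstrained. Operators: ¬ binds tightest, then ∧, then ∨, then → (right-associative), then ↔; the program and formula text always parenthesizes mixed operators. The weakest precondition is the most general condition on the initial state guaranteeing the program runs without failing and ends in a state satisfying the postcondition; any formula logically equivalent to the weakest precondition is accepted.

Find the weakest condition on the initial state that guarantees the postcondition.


Working backward. After the program, the postcondition ¬(d + b - 3 ≤ 9) must hold; in canonical form it is ¬(b + d ≤ 12).
Before q := 2*acc: ¬(b + d ≤ 12)
Before d := 3*q - 3*q - 2: ¬(b ≤ 14)
Before skip: ¬(b ≤ 14)
Before skip: ¬(b ≤ 14)
Before acc := d - 8: ¬(b ≤ 14)
Answer: WP = ¬(b ≤ 14)


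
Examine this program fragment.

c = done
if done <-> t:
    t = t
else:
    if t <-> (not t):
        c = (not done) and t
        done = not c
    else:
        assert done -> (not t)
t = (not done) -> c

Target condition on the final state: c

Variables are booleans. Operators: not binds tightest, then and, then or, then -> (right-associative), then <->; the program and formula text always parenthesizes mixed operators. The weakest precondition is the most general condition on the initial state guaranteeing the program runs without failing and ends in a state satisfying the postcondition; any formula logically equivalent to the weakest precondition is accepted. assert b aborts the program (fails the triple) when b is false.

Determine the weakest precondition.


Working backward. After the program, c must hold.
Before t := (not done) -> c: c
Then branch requires c; else branch requires ((t <-> (not t)) -> ((not done) and t)) and ((not (t <-> (not t))) -> ((done -> (not t)) and c)).
Before the if: ((done <-> t) -> c) and ((not (done <-> t)) -> (((t <-> (not t)) -> ((not done) and t)) and ((not (t <-> (not t))) -> ((done -> (not t)) and c))))
Before c := done: ((done <-> t) -> done) and ((not (done <-> t)) -> (((t <-> (not t)) -> ((not done) and t)) and ((not (t <-> (not t))) -> ((done -> (not t)) and done))))
Answer: WP = ((done <-> t) -> done) and ((not (done <-> t)) -> (((t <-> (not t)) -> ((not done) and t)) and ((not (t <-> (not t))) -> ((done -> (not t)) and done))))


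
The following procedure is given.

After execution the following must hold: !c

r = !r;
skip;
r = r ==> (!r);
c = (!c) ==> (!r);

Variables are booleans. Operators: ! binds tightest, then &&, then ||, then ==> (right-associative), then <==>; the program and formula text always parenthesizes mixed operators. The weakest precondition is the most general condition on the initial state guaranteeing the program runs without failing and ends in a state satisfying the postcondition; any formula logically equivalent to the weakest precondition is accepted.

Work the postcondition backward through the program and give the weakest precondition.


Working backward. After the program, !c must hold.
Before c := (!c) ==> (!r): !((!c) ==> (!r))
Before r := r ==> (!r): !((!c) ==> (!(r ==> (!r))))
Before skip: !((!c) ==> (!(r ==> (!r))))
Before r := !r: !((!c) ==> (!((!r) ==> r)))
Answer: WP = !((!c) ==> (!((!r) ==> r)))


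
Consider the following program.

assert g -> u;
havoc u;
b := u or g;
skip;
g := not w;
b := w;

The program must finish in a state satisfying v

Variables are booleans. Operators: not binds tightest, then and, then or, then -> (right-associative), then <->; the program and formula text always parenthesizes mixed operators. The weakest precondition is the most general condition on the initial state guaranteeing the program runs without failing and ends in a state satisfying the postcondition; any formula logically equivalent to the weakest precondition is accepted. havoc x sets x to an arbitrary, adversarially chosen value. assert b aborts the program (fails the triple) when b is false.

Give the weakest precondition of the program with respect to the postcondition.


Working backward. After the program, v must hold.
Before b := w: v
Before g := not w: v
Before skip: v
Before b := u or g: v
Before havoc u: v
Before assert g -> u: (g -> u) and v
Answer: WP = (g -> u) and v


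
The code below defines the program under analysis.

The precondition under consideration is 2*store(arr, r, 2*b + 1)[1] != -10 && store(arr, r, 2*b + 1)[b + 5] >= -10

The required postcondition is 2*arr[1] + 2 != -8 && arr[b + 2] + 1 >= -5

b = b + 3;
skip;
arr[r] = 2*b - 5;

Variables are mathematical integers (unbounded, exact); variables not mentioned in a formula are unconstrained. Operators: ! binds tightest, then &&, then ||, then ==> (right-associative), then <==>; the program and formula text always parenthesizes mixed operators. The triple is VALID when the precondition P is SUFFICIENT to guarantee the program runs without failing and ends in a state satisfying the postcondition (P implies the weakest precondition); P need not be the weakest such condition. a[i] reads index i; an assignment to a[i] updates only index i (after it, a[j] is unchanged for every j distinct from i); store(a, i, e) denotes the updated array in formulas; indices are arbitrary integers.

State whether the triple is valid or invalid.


Working backward. After the program, the postcondition 2*arr[1] + 2 != -8 && arr[b + 2] + 1 >= -5 must hold; in canonical form it is 2*arr[1] != -10 && arr[b + 2] >= -6.
Before arr[r] := 2*b - 5: 2*store(arr, r, 2*b - 5)[1] != -10 && store(arr, r, 2*b - 5)[b + 2] >= -6
Before skip: 2*store(arr, r, 2*b - 5)[1] != -10 && store(arr, r, 2*b - 5)[b + 2] >= -6
Before b := b + 3: 2*store(arr, r, 2*b + 1)[1] != -10 && store(arr, r, 2*b + 1)[b + 5] >= -6
The weakest precondition is 2*store(arr, r, 2*b + 1)[1] != -10 && store(arr, r, 2*b + 1)[b + 5] >= -6.
Check whether 2*store(arr, r, 2*b + 1)[1] != -10 && store(arr, r, 2*b + 1)[b + 5] >= -10 implies it.
Countermodel: at the initial state arr = {[0] = -7, [1] = 2, elsewhere 2}, b = -5, r = 1, the precondition holds but the weakest precondition fails.
Answer: invalid


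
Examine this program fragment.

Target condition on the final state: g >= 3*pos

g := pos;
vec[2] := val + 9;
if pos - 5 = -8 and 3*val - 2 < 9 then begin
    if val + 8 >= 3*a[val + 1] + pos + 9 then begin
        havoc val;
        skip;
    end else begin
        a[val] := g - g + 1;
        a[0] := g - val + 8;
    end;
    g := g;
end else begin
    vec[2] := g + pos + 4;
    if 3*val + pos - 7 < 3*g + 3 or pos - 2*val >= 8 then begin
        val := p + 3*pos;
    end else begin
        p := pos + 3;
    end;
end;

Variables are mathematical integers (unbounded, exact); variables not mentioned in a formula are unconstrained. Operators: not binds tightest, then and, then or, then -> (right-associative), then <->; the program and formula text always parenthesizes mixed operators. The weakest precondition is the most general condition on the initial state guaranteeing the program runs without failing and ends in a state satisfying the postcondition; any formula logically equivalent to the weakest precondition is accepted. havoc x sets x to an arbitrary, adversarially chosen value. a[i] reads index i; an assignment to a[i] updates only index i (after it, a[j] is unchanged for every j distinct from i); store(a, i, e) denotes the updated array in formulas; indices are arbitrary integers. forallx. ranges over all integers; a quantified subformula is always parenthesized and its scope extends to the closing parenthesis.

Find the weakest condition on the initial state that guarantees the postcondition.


Working backward. After the program, g >= 3*pos must hold.
Then branch requires (val >= 3*a[val + 1] + pos + 1 -> g >= 3*pos) and ((not (val >= 3*a[val + 1] + pos + 1)) -> g >= 3*pos); else branch requires ((pos + 3*val < 3*g + 10 or pos >= 2*val + 8) -> g >= 3*pos) and ((not (pos + 3*val < 3*g + 10 or pos >= 2*val + 8)) -> g >= 3*pos).
Before the if: ((pos = -3 and 3*val < 11) -> ((val >= 3*a[val + 1] + pos + 1 -> g >= 3*pos) and ((not (val >= 3*a[val + 1] + pos + 1)) -> g >= 3*pos))) and ((not (pos = -3 and 3*val < 11)) -> (((pos + 3*val < 3*g + 10 or pos >= 2*val + 8) -> g >= 3*pos) and ((not (pos + 3*val < 3*g + 10 or pos >= 2*val + 8)) -> g >= 3*pos)))
Before vec[2] := val + 9: ((pos = -3 and 3*val < 11) -> ((val >= 3*a[val + 1] + pos + 1 -> g >= 3*pos) and ((not (val >= 3*a[val + 1] + pos + 1)) -> g >= 3*pos))) and ((not (pos = -3 and 3*val < 11)) -> (((pos + 3*val < 3*g + 10 or pos >= 2*val + 8) -> g >= 3*pos) and ((not (pos + 3*val < 3*g + 10 or pos >= 2*val + 8)) -> g >= 3*pos)))
Before g := pos: ((pos = -3 and 3*val < 11) -> ((val >= 3*a[val + 1] + pos + 1 -> 2*pos <= 0) and ((not (val >= 3*a[val + 1] + pos + 1)) -> 2*pos <= 0))) and ((not (pos = -3 and 3*val < 11)) -> (((3*val < 2*pos + 10 or pos >= 2*val + 8) -> 2*pos <= 0) and ((not (3*val < 2*pos + 10 or pos >= 2*val + 8)) -> 2*pos <= 0)))
Answer: WP = ((pos = -3 and 3*val < 11) -> ((val >= 3*a[val + 1] + pos + 1 -> 2*pos <= 0) and ((not (val >= 3*a[val + 1] + pos + 1)) -> 2*pos <= 0))) and ((not (pos = -3 and 3*val < 11)) -> (((3*val < 2*pos + 10 or pos >= 2*val + 8) -> 2*pos <= 0) and ((not (3*val < 2*pos + 10 or pos >= 2*val + 8)) -> 2*pos <= 0)))


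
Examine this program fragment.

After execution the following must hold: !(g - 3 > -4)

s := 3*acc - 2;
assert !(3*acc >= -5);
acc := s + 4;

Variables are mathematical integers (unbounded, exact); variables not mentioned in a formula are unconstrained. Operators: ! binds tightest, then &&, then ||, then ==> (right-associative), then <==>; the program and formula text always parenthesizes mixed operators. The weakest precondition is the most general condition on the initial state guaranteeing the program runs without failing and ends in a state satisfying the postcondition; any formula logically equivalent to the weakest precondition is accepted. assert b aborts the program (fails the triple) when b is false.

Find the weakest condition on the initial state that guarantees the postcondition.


Working backward. After the program, the postcondition !(g - 3 > -4) must hold; in canonical form it is !(g > -1).
Before acc := s + 4: !(g > -1)
Before assert !(3*acc >= -5): (!(3*acc >= -5)) && (!(g > -1))
Before s := 3*acc - 2: (!(3*acc >= -5)) && (!(g > -1))
Answer: WP = (!(3*acc >= -5)) && (!(g > -1))


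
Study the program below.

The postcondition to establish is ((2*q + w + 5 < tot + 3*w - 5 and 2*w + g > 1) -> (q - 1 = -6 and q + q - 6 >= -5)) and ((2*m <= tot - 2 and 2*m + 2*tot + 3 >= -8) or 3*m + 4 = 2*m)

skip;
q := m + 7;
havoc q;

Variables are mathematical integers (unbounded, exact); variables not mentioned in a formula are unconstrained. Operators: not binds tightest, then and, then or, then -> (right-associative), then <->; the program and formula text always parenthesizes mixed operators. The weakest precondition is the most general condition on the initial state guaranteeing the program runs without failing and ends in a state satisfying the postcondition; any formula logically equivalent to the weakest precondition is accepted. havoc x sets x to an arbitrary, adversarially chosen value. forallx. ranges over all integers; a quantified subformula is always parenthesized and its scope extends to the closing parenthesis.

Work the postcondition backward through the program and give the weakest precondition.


Working backward. After the program, the postcondition ((2*q + w + 5 < tot + 3*w - 5 and 2*w + g > 1) -> (q - 1 = -6 and q + q - 6 >= -5)) and ((2*m <= tot - 2 and 2*m + 2*tot + 3 >= -8) or 3*m + 4 = 2*m) must hold; in canonical form it is ((2*q < tot + 2*w - 10 and g + 2*w > 1) -> (q = -5 and 2*q >= 1)) and ((2*m <= tot - 2 and 2*m + 2*tot >= -11) or m = -4).
Before havoc q: forall q_1. (((2*q_1 < tot + 2*w - 10 and g + 2*w > 1) -> (q_1 = -5 and 2*q_1 >= 1)) and ((2*m <= tot - 2 and 2*m + 2*tot >= -11) or m = -4))
Before q := m + 7: forall q_1. (((2*q_1 < tot + 2*w - 10 and g + 2*w > 1) -> (q_1 = -5 and 2*q_1 >= 1)) and ((2*m <= tot - 2 and 2*m + 2*tot >= -11) or m = -4))
Before skip: forall q_1. (((2*q_1 < tot + 2*w - 10 and g + 2*w > 1) -> (q_1 = -5 and 2*q_1 >= 1)) and ((2*m <= tot - 2 and 2*m + 2*tot >= -11) or m = -4))
Answer: WP = forall q_1. (((2*q_1 < tot + 2*w - 10 and g + 2*w > 1) -> (q_1 = -5 and 2*q_1 >= 1)) and ((2*m <= tot - 2 and 2*m + 2*tot >= -11) or m = -4))


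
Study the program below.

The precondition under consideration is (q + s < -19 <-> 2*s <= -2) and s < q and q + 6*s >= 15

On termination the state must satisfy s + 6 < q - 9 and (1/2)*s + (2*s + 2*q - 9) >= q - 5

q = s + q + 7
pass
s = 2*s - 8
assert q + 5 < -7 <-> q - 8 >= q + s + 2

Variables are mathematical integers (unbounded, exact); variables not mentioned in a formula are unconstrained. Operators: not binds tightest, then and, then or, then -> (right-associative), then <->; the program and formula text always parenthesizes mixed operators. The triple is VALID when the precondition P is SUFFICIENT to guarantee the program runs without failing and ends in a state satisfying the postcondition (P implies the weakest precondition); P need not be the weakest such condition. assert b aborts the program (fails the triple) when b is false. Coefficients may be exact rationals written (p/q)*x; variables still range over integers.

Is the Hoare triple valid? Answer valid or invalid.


Working backward. After the program, the postcondition s + 6 < q - 9 and (1/2)*s + (2*s + 2*q - 9) >= q - 5 must hold; in canonical form it is s < q - 15 and q + (5/2)*s >= 4.
Before assert q + 5 < -7 <-> q - 8 >= q + s + 2: (q < -12 <-> s <= -10) and s < q - 15 and q + (5/2)*s >= 4
Before s := 2*s - 8: (q < -12 <-> 2*s <= -2) and 2*s < q - 7 and q + 5*s >= 24
Before skip: (q < -12 <-> 2*s <= -2) and 2*s < q - 7 and q + 5*s >= 24
Before q := s + q + 7: (q + s < -19 <-> 2*s <= -2) and s < q and q + 6*s >= 17
The weakest precondition is (q + s < -19 <-> 2*s <= -2) and s < q and q + 6*s >= 17.
Check whether (q + s < -19 <-> 2*s <= -2) and s < q and q + 6*s >= 15 implies it.
Countermodel: at the initial state q = 15, s = 0, the precondition holds but the weakest precondition fails.
Answer: invalid


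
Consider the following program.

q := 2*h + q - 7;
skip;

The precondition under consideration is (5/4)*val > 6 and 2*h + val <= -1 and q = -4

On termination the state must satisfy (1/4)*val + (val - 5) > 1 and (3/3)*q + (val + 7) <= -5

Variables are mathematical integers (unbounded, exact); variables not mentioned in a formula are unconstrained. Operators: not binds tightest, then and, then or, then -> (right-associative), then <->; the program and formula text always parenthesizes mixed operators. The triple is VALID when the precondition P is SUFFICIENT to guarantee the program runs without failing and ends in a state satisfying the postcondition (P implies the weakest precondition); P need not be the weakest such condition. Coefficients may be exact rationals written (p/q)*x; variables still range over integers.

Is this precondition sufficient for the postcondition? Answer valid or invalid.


Working backward. After the program, the postcondition (1/4)*val + (val - 5) > 1 and (3/3)*q + (val + 7) <= -5 must hold; in canonical form it is (5/4)*val > 6 and q + val <= -12.
Before skip: (5/4)*val > 6 and q + val <= -12
Before q := 2*h + q - 7: (5/4)*val > 6 and 2*h + q + val <= -5
The weakest precondition is (5/4)*val > 6 and 2*h + q + val <= -5.
Check whether (5/4)*val > 6 and 2*h + val <= -1 and q = -4 implies it.
Every state satisfying the precondition satisfies the weakest precondition: the implication holds.
Answer: valid


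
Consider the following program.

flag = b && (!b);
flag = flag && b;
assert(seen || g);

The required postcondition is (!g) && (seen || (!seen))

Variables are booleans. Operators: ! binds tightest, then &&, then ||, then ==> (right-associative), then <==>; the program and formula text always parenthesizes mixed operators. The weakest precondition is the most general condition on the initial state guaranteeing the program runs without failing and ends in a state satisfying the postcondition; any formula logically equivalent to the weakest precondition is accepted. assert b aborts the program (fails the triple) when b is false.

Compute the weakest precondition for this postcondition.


Working backward. After the program, the postcondition (!g) && (seen || (!seen)) must hold; in canonical form it is !g.
Before assert seen || g: (seen || g) && (!g)
Before flag := flag && b: (seen || g) && (!g)
Before flag := b && (!b): (seen || g) && (!g)
Answer: WP = (seen || g) && (!g)


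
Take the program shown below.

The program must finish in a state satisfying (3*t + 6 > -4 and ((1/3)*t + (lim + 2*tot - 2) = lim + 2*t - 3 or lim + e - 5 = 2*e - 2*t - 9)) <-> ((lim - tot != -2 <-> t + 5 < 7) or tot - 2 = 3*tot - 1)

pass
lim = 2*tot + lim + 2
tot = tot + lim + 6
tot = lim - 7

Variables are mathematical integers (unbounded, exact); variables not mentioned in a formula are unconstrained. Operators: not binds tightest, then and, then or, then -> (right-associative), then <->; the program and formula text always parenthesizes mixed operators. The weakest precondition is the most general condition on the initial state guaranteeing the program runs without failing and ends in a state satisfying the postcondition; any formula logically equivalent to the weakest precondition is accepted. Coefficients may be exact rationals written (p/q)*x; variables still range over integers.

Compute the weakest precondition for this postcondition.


Working backward. After the program, the postcondition (3*t + 6 > -4 and ((1/3)*t + (lim + 2*tot - 2) = lim + 2*t - 3 or lim + e - 5 = 2*e - 2*t - 9)) <-> ((lim - tot != -2 <-> t + 5 < 7) or tot - 2 = 3*tot - 1) must hold; in canonical form it is (3*t > -10 and (2*tot = (5/3)*t - 1 or lim + 2*t = e - 4)) <-> ((lim != tot - 2 <-> t < 2) or 2*tot = -1).
Before tot := lim - 7: (3*t > -10 and (2*lim = (5/3)*t + 13 or lim + 2*t = e - 4)) <-> (t < 2 or 2*lim = 13)
Before tot := tot + lim + 6: (3*t > -10 and (2*lim = (5/3)*t + 13 or lim + 2*t = e - 4)) <-> (t < 2 or 2*lim = 13)
Before lim := 2*tot + lim + 2: (3*t > -10 and (2*lim + 4*tot = (5/3)*t + 9 or lim + 2*t + 2*tot = e - 6)) <-> (t < 2 or 2*lim + 4*tot = 9)
Before skip: (3*t > -10 and (2*lim + 4*tot = (5/3)*t + 9 or lim + 2*t + 2*tot = e - 6)) <-> (t < 2 or 2*lim + 4*tot = 9)
Answer: WP = (3*t > -10 and (2*lim + 4*tot = (5/3)*t + 9 or lim + 2*t + 2*tot = e - 6)) <-> (t < 2 or 2*lim + 4*tot = 9)


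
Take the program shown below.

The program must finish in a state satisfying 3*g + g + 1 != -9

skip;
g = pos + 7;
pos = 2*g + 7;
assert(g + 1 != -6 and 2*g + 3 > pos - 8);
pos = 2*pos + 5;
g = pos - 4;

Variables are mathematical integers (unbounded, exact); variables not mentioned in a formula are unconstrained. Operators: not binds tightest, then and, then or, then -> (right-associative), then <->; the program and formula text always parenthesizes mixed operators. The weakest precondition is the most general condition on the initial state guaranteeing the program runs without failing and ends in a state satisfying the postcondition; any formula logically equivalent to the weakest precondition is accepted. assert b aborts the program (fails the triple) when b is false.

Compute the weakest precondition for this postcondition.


Working backward. After the program, the postcondition 3*g + g + 1 != -9 must hold; in canonical form it is 4*g != -10.
Before g := pos - 4: 4*pos != 6
Before pos := 2*pos + 5: 8*pos != -14
Before assert g + 1 != -6 and 2*g + 3 > pos - 8: g != -7 and 2*g > pos - 11 and 8*pos != -14
Before pos := 2*g + 7: g != -7 and 16*g != -70
Before g := pos + 7: pos != -14 and 16*pos != -182
Before skip: pos != -14 and 16*pos != -182
Answer: WP = pos != -14 and 16*pos != -182


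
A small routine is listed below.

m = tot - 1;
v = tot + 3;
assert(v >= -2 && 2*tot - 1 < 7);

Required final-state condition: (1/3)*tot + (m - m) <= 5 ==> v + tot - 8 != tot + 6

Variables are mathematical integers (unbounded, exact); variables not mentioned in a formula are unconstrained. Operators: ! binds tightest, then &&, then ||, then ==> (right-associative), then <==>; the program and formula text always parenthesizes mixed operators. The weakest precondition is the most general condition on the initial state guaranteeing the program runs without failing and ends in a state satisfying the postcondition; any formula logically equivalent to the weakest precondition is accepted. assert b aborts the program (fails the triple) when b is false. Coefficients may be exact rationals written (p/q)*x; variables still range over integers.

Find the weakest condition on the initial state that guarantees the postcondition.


Working backward. After the program, the postcondition (1/3)*tot + (m - m) <= 5 ==> v + tot - 8 != tot + 6 must hold; in canonical form it is (1/3)*tot <= 5 ==> v != 14.
Before assert v >= -2 && 2*tot - 1 < 7: v >= -2 && 2*tot < 8 && ((1/3)*tot <= 5 ==> v != 14)
Before v := tot + 3: tot >= -5 && 2*tot < 8 && ((1/3)*tot <= 5 ==> tot != 11)
Before m := tot - 1: tot >= -5 && 2*tot < 8 && ((1/3)*tot <= 5 ==> tot != 11)
Answer: WP = tot >= -5 && 2*tot < 8 && ((1/3)*tot <= 5 ==> tot != 11)


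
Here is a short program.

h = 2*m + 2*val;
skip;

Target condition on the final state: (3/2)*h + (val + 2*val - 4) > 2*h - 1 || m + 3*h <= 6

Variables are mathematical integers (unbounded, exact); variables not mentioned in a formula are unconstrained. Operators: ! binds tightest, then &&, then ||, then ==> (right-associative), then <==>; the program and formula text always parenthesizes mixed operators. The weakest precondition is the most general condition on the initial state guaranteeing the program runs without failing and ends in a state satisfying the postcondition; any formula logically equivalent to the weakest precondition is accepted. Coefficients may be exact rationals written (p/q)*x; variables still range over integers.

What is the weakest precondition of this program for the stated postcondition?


Working backward. After the program, the postcondition (3/2)*h + (val + 2*val - 4) > 2*h - 1 || m + 3*h <= 6 must hold; in canonical form it is 3*val > (1/2)*h + 3 || 3*h + m <= 6.
Before skip: 3*val > (1/2)*h + 3 || 3*h + m <= 6
Before h := 2*m + 2*val: 2*val > m + 3 || 7*m + 6*val <= 6
Answer: WP = 2*val > m + 3 || 7*m + 6*val <= 6


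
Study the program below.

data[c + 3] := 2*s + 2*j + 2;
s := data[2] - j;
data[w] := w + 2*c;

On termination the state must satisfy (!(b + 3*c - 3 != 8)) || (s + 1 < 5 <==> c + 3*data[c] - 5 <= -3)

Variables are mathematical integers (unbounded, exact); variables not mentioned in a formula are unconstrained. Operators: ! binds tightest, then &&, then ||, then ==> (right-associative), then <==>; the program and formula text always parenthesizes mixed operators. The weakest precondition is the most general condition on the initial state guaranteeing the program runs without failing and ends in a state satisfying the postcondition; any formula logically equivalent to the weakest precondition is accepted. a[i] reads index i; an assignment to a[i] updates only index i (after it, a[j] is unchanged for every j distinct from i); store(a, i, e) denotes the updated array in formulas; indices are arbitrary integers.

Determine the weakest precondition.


Working backward. After the program, the postcondition (!(b + 3*c - 3 != 8)) || (s + 1 < 5 <==> c + 3*data[c] - 5 <= -3) must hold; in canonical form it is (!(b + 3*c != 11)) || (s < 4 <==> 3*data[c] + c <= 2).
Before data[w] := w + 2*c: (!(b + 3*c != 11)) || (s < 4 <==> 3*store(data, w, 2*c + w)[c] + c <= 2)
Before s := data[2] - j: (!(b + 3*c != 11)) || (data[2] < j + 4 <==> 3*store(data, w, 2*c + w)[c] + c <= 2)
Before data[c + 3] := 2*s + 2*j + 2: (!(b + 3*c != 11)) || (store(data, c + 3, 2*j + 2*s + 2)[2] < j + 4 <==> 3*store(store(data, c + 3, 2*j + 2*s + 2), w, 2*c + w)[c] + c <= 2)
Answer: WP = (!(b + 3*c != 11)) || (store(data, c + 3, 2*j + 2*s + 2)[2] < j + 4 <==> 3*store(store(data, c + 3, 2*j + 2*s + 2), w, 2*c + w)[c] + c <= 2)


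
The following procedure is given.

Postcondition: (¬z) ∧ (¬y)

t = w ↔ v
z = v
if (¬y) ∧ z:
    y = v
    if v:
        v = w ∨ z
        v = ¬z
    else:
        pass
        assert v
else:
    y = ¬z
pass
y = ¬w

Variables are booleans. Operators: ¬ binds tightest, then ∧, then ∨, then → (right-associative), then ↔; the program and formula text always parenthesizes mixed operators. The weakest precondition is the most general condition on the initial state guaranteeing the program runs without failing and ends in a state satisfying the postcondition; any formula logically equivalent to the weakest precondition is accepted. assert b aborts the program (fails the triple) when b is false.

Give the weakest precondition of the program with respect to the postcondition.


Working backward. After the program, (¬z) ∧ (¬y) must hold.
Before y := ¬w: (¬z) ∧ w
Before skip: (¬z) ∧ w
Then branch requires (v → ((¬z) ∧ w)) ∧ ((¬v) → (v ∧ (¬z) ∧ w)); else branch requires (¬z) ∧ w.
Before the if: (((¬y) ∧ z) → ((v → ((¬z) ∧ w)) ∧ ((¬v) → (v ∧ (¬z) ∧ w)))) ∧ ((¬((¬y) ∧ z)) → ((¬z) ∧ w))
Before z := v: (((¬y) ∧ v) → ((v → ((¬v) ∧ w)) ∧ v)) ∧ ((¬((¬y) ∧ v)) → ((¬v) ∧ w))
Before t := w ↔ v: (((¬y) ∧ v) → ((v → ((¬v) ∧ w)) ∧ v)) ∧ ((¬((¬y) ∧ v)) → ((¬v) ∧ w))
Answer: WP = (((¬y) ∧ v) → ((v → ((¬v) ∧ w)) ∧ v)) ∧ ((¬((¬y) ∧ v)) → ((¬v) ∧ w))


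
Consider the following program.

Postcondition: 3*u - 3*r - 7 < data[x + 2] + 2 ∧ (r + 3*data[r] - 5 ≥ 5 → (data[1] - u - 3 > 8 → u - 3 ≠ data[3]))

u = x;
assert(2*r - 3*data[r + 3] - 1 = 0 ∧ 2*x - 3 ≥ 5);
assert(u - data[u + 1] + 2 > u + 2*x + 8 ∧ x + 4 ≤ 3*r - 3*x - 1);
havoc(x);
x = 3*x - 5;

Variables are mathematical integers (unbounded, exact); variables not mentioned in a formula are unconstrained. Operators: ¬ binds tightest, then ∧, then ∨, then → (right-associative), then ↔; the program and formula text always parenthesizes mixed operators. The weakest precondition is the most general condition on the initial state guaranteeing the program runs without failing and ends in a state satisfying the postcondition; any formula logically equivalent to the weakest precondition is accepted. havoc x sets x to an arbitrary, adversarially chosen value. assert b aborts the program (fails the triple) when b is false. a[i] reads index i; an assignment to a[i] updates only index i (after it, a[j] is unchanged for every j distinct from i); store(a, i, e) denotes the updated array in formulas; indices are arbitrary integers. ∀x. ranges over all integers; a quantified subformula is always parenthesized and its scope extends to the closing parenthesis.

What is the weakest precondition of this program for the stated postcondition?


Working backward. After the program, the postcondition 3*u - 3*r - 7 < data[x + 2] + 2 ∧ (r + 3*data[r] - 5 ≥ 5 → (data[1] - u - 3 > 8 → u - 3 ≠ data[3])) must hold; in canonical form it is 3*u < data[x + 2] + 3*r + 9 ∧ (3*data[r] + r ≥ 10 → (data[1] > u + 11 → u ≠ data[3] + 3)).
Before x := 3*x - 5: 3*u < data[3*x - 3] + 3*r + 9 ∧ (3*data[r] + r ≥ 10 → (data[1] > u + 11 → u ≠ data[3] + 3))
Before havoc x: ∀x_1. (3*u < data[3*x_1 - 3] + 3*r + 9 ∧ (3*data[r] + r ≥ 10 → (data[1] > u + 11 → u ≠ data[3] + 3)))
Before assert u - data[u + 1] + 2 > u + 2*x + 8 ∧ x + 4 ≤ 3*r - 3*x - 1: data[u + 1] + 2*x < -6 ∧ 4*x ≤ 3*r - 5 ∧ (∀x_1. (3*u < data[3*x_1 - 3] + 3*r + 9 ∧ (3*data[r] + r ≥ 10 → (data[1] > u + 11 → u ≠ data[3] + 3))))
Before assert 2*r - 3*data[r + 3] - 1 = 0 ∧ 2*x - 3 ≥ 5: 2*r = 3*data[r + 3] + 1 ∧ 2*x ≥ 8 ∧ data[u + 1] + 2*x < -6 ∧ 4*x ≤ 3*r - 5 ∧ (∀x_1. (3*u < data[3*x_1 - 3] + 3*r + 9 ∧ (3*data[r] + r ≥ 10 → (data[1] > u + 11 → u ≠ data[3] + 3))))
Before u := x: 2*r = 3*data[r + 3] + 1 ∧ 2*x ≥ 8 ∧ data[x + 1] + 2*x < -6 ∧ 4*x ≤ 3*r - 5 ∧ (∀x_1. (3*x < data[3*x_1 - 3] + 3*r + 9 ∧ (3*data[r] + r ≥ 10 → (data[1] > x + 11 → x ≠ data[3] + 3))))
Answer: WP = 2*r = 3*data[r + 3] + 1 ∧ 2*x ≥ 8 ∧ data[x + 1] + 2*x < -6 ∧ 4*x ≤ 3*r - 5 ∧ (∀x_1. (3*x < data[3*x_1 - 3] + 3*r + 9 ∧ (3*data[r] + r ≥ 10 → (data[1] > x + 11 → x ≠ data[3] + 3))))


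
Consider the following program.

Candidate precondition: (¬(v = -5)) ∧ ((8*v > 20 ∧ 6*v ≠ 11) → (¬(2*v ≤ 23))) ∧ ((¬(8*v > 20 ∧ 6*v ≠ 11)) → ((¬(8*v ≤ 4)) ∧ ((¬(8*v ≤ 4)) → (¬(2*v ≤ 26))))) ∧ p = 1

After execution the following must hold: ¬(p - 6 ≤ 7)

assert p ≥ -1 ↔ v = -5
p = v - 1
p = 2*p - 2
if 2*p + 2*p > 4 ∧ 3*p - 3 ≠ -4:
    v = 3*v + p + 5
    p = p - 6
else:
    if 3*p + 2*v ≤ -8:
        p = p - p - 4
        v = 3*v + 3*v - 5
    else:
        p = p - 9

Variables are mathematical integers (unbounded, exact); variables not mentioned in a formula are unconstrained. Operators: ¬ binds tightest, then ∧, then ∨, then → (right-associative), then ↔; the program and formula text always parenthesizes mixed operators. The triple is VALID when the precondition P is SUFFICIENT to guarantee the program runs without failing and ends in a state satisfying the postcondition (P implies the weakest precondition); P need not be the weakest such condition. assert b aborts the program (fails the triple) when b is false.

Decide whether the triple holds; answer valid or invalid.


Working backward. After the program, the postcondition ¬(p - 6 ≤ 7) must hold; in canonical form it is ¬(p ≤ 13).
Then branch requires ¬(p ≤ 19); else branch requires (¬(3*p + 2*v ≤ -8)) ∧ ((¬(3*p + 2*v ≤ -8)) → (¬(p ≤ 22))).
Before the if: ((4*p > 4 ∧ 3*p ≠ -1) → (¬(p ≤ 19))) ∧ ((¬(4*p > 4 ∧ 3*p ≠ -1)) → ((¬(3*p + 2*v ≤ -8)) ∧ ((¬(3*p + 2*v ≤ -8)) → (¬(p ≤ 22)))))
Before p := 2*p - 2: ((8*p > 12 ∧ 6*p ≠ 5) → (¬(2*p ≤ 21))) ∧ ((¬(8*p > 12 ∧ 6*p ≠ 5)) → ((¬(6*p + 2*v ≤ -2)) ∧ ((¬(6*p + 2*v ≤ -2)) → (¬(2*p ≤ 24)))))
Before p := v - 1: ((8*v > 20 ∧ 6*v ≠ 11) → (¬(2*v ≤ 23))) ∧ ((¬(8*v > 20 ∧ 6*v ≠ 11)) → ((¬(8*v ≤ 4)) ∧ ((¬(8*v ≤ 4)) → (¬(2*v ≤ 26)))))
Before assert p ≥ -1 ↔ v = -5: (p ≥ -1 ↔ v = -5) ∧ ((8*v > 20 ∧ 6*v ≠ 11) → (¬(2*v ≤ 23))) ∧ ((¬(8*v > 20 ∧ 6*v ≠ 11)) → ((¬(8*v ≤ 4)) ∧ ((¬(8*v ≤ 4)) → (¬(2*v ≤ 26)))))
The weakest precondition is (p ≥ -1 ↔ v = -5) ∧ ((8*v > 20 ∧ 6*v ≠ 11) → (¬(2*v ≤ 23))) ∧ ((¬(8*v > 20 ∧ 6*v ≠ 11)) → ((¬(8*v ≤ 4)) ∧ ((¬(8*v ≤ 4)) → (¬(2*v ≤ 26))))).
Check whether (¬(v = -5)) ∧ ((8*v > 20 ∧ 6*v ≠ 11) → (¬(2*v ≤ 23))) ∧ ((¬(8*v > 20 ∧ 6*v ≠ 11)) → ((¬(8*v ≤ 4)) ∧ ((¬(8*v ≤ 4)) → (¬(2*v ≤ 26))))) ∧ p = 1 implies it.
Countermodel: at the initial state p = 1, v = 14, the precondition holds but the weakest precondition fails.
Answer: invalid


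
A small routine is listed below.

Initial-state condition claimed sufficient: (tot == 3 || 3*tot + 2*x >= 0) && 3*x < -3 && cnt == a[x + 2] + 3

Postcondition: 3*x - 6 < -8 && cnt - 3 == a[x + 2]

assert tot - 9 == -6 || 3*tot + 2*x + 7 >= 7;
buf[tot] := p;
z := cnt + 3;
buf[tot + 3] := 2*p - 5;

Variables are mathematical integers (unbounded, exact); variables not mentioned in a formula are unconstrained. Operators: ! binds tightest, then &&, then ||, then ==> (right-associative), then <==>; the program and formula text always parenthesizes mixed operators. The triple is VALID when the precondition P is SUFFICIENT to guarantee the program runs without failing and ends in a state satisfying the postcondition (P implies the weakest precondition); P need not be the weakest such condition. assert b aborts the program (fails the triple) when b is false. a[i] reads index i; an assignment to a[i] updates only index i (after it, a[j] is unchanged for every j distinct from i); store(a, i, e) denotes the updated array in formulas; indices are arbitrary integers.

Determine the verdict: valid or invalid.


Working backward. After the program, the postcondition 3*x - 6 < -8 && cnt - 3 == a[x + 2] must hold; in canonical form it is 3*x < -2 && cnt == a[x + 2] + 3.
Before buf[tot + 3] := 2*p - 5: 3*x < -2 && cnt == a[x + 2] + 3
Before z := cnt + 3: 3*x < -2 && cnt == a[x + 2] + 3
Before buf[tot] := p: 3*x < -2 && cnt == a[x + 2] + 3
Before assert tot - 9 == -6 || 3*tot + 2*x + 7 >= 7: (tot == 3 || 3*tot + 2*x >= 0) && 3*x < -2 && cnt == a[x + 2] + 3
The weakest precondition is (tot == 3 || 3*tot + 2*x >= 0) && 3*x < -2 && cnt == a[x + 2] + 3.
Check whether (tot == 3 || 3*tot + 2*x >= 0) && 3*x < -3 && cnt == a[x + 2] + 3 implies it.
Every state satisfying the precondition satisfies the weakest precondition: the implication holds.
Answer: valid


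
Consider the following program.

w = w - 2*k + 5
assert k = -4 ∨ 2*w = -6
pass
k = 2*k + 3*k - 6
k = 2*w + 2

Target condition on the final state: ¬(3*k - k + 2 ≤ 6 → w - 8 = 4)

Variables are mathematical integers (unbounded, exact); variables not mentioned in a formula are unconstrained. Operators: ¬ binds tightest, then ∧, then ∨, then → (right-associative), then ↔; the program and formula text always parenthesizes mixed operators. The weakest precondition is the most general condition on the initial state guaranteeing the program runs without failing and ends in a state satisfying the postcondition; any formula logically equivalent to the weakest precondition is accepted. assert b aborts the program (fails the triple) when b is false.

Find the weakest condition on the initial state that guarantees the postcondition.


Working backward. After the program, the postcondition ¬(3*k - k + 2 ≤ 6 → w - 8 = 4) must hold; in canonical form it is ¬(2*k ≤ 4 → w = 12).
Before k := 2*w + 2: ¬(4*w ≤ 0 → w = 12)
Before k := 2*k + 3*k - 6: ¬(4*w ≤ 0 → w = 12)
Before skip: ¬(4*w ≤ 0 → w = 12)
Before assert k = -4 ∨ 2*w = -6: (k = -4 ∨ 2*w = -6) ∧ (¬(4*w ≤ 0 → w = 12))
Before w := w - 2*k + 5: (k = -4 ∨ 2*w = 4*k - 16) ∧ (¬(4*w ≤ 8*k - 20 → w = 2*k + 7))
Answer: WP = (k = -4 ∨ 2*w = 4*k - 16) ∧ (¬(4*w ≤ 8*k - 20 → w = 2*k + 7))


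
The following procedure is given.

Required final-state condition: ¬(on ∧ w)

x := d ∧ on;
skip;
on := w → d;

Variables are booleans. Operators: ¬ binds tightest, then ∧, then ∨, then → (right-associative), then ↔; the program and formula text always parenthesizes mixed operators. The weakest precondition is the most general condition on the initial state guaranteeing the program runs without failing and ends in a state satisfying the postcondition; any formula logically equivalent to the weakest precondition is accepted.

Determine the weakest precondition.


Working backward. After the program, ¬(on ∧ w) must hold.
Before on := w → d: ¬((w → d) ∧ w)
Before skip: ¬((w → d) ∧ w)
Before x := d ∧ on: ¬((w → d) ∧ w)
Answer: WP = ¬((w → d) ∧ w)


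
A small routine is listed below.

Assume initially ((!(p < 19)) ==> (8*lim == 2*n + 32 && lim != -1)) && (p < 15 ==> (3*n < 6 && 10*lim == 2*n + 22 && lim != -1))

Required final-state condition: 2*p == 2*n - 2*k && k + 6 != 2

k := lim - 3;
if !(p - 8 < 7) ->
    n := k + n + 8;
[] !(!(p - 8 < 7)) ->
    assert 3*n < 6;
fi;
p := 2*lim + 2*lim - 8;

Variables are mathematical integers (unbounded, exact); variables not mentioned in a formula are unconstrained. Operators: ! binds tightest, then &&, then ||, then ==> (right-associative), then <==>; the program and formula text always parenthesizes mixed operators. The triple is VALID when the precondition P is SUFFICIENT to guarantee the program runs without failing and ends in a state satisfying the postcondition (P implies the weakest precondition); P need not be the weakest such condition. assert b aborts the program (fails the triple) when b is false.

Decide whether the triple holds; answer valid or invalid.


Working backward. After the program, the postcondition 2*p == 2*n - 2*k && k + 6 != 2 must hold; in canonical form it is 2*k + 2*p == 2*n && k != -4.
Before p := 2*lim + 2*lim - 8: 2*k + 8*lim == 2*n + 16 && k != -4
Then branch requires 8*lim == 2*n + 32 && k != -4; else branch requires 3*n < 6 && 2*k + 8*lim == 2*n + 16 && k != -4.
Before the if: ((!(p < 15)) ==> (8*lim == 2*n + 32 && k != -4)) && (p < 15 ==> (3*n < 6 && 2*k + 8*lim == 2*n + 16 && k != -4))
Before k := lim - 3: ((!(p < 15)) ==> (8*lim == 2*n + 32 && lim != -1)) && (p < 15 ==> (3*n < 6 && 10*lim == 2*n + 22 && lim != -1))
The weakest precondition is ((!(p < 15)) ==> (8*lim == 2*n + 32 && lim != -1)) && (p < 15 ==> (3*n < 6 && 10*lim == 2*n + 22 && lim != -1)).
Check whether ((!(p < 19)) ==> (8*lim == 2*n + 32 && lim != -1)) && (p < 15 ==> (3*n < 6 && 10*lim == 2*n + 22 && lim != -1)) implies it.
Countermodel: at the initial state lim = -2, n = 0, p = 15, the precondition holds but the weakest precondition fails.
Answer: invalid


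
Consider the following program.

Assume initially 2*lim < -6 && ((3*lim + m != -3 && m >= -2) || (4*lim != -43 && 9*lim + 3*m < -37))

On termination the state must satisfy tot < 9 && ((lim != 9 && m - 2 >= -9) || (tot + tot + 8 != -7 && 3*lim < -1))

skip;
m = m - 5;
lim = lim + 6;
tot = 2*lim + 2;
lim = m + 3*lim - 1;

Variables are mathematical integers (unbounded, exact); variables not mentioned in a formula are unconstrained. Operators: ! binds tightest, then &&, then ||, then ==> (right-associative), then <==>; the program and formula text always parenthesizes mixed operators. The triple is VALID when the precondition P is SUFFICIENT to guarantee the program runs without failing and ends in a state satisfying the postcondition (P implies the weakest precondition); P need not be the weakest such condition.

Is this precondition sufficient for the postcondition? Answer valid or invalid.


Working backward. After the program, the postcondition tot < 9 && ((lim != 9 && m - 2 >= -9) || (tot + tot + 8 != -7 && 3*lim < -1)) must hold; in canonical form it is tot < 9 && ((lim != 9 && m >= -7) || (2*tot != -15 && 3*lim < -1)).
Before lim := m + 3*lim - 1: tot < 9 && ((3*lim + m != 10 && m >= -7) || (2*tot != -15 && 9*lim + 3*m < 2))
Before tot := 2*lim + 2: 2*lim < 7 && ((3*lim + m != 10 && m >= -7) || (4*lim != -19 && 9*lim + 3*m < 2))
Before lim := lim + 6: 2*lim < -5 && ((3*lim + m != -8 && m >= -7) || (4*lim != -43 && 9*lim + 3*m < -52))
Before m := m - 5: 2*lim < -5 && ((3*lim + m != -3 && m >= -2) || (4*lim != -43 && 9*lim + 3*m < -37))
Before skip: 2*lim < -5 && ((3*lim + m != -3 && m >= -2) || (4*lim != -43 && 9*lim + 3*m < -37))
The weakest precondition is 2*lim < -5 && ((3*lim + m != -3 && m >= -2) || (4*lim != -43 && 9*lim + 3*m < -37)).
Check whether 2*lim < -6 && ((3*lim + m != -3 && m >= -2) || (4*lim != -43 && 9*lim + 3*m < -37)) implies it.
Every state satisfying the precondition satisfies the weakest precondition: the implication holds.
Answer: valid
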